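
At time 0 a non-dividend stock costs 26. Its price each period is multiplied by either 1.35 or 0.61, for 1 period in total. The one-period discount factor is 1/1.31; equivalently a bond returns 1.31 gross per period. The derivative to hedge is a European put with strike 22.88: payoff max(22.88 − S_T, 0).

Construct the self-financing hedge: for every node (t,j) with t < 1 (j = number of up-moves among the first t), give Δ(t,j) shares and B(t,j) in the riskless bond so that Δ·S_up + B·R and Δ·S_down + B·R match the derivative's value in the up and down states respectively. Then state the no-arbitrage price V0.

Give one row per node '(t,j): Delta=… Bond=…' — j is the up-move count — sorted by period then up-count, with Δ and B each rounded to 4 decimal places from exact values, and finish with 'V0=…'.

(0,0): Delta=-0.3649 Bond=9.7762
V0=0.2897

The replicating-portfolio and risk-neutral prices coincide; use p* = (1.31−0.61)/(1.35−0.61) = 0.9459 for the latter.
Terminal payoffs: V(1,0)=7.0200, V(1,1)=0.0000
(0,0): S=26.0000. Δ = (V_up−V_dn)/(S_up−S_dn) = (0.0000−7.0200)/(35.1000−15.8600) = -0.3649. V = [p*·0.0000 + (1−p*)·7.0200]/1.31 = 0.2897. B = V − Δ·S = 9.7762.
Each (Δ,B) replicates both successor values, so the strategy is self-financing and V0 is arbitrage-free.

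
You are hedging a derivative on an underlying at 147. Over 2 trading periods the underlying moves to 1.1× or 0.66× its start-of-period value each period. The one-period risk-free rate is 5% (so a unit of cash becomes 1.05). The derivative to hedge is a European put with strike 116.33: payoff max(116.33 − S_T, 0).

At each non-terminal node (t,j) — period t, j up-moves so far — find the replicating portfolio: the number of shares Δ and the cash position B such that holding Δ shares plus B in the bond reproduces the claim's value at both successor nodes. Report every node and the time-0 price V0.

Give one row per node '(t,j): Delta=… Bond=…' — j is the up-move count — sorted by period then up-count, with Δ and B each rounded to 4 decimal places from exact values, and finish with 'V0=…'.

(0,0): Delta=-0.1968 Bond=31.3014
(1,0): Delta=-1.0000 Bond=110.7905
(1,1): Delta=-0.1350 Bond=22.8762
V0=2.3681

Under the risk-neutral measure, an up-move has probability p* = (R−d)/(u−d) = 0.8864 and values discount at R = 1.05.
Terminal payoffs: V(2,0)=52.2968, V(2,1)=9.6080, V(2,2)=0.0000
Node (1,0) S=97.0200: V=(p*·9.6080+(1−p*)·52.2968)/1.05=13.7705; Δ=(9.6080−52.2968)/(106.7220−64.0332)=-1.0000; B=V−Δ·S=110.7905
Node (1,1) S=161.7000: V=(p*·0.0000+(1−p*)·9.6080)/1.05=1.0398; Δ=(0.0000−9.6080)/(177.8700−106.7220)=-0.1350; B=V−Δ·S=22.8762
Node (0,0) S=147.0000: V=(p*·1.0398+(1−p*)·13.7705)/1.05=2.3681; Δ=(1.0398−13.7705)/(161.7000−97.0200)=-0.1968; B=V−Δ·S=31.3014
Self-financing check: at every node Δ·S+B equals the discounted successor values.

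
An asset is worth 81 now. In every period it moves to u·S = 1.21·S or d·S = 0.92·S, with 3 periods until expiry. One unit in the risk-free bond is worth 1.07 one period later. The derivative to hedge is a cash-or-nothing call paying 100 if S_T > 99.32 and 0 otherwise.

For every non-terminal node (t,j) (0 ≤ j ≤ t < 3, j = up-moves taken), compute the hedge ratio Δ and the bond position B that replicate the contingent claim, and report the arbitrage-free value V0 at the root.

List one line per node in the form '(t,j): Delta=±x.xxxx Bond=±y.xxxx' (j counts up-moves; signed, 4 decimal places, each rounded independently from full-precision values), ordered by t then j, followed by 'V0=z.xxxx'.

The replicating-portfolio and risk-neutral prices coincide; use p* = (1.07−0.92)/(1.21−0.92) = 0.5172 for the latter.
Terminal payoffs: V(3,0)=0.0000, V(3,1)=0.0000, V(3,2)=100.0000, V(3,3)=100.0000
Node (2,0) S=68.5584: V=(p*·0.0000+(1−p*)·0.0000)/1.07=0.0000; Δ=(0.0000−0.0000)/(82.9557−63.0737)=0.0000; B=V−Δ·S=0.0000
Node (2,1) S=90.1692: V=(p*·100.0000+(1−p*)·0.0000)/1.07=48.3403; Δ=(100.0000−0.0000)/(109.1047−82.9557)=3.8242; B=V−Δ·S=-296.4873
Node (2,2) S=118.5921: V=(p*·100.0000+(1−p*)·100.0000)/1.07=93.4579; Δ=(100.0000−100.0000)/(143.4964−109.1047)=0.0000; B=V−Δ·S=93.4579
Node (1,0) S=74.5200: V=(p*·48.3403+(1−p*)·0.0000)/1.07=23.3679; Δ=(48.3403−0.0000)/(90.1692−68.5584)=2.2369; B=V−Δ·S=-143.3229
Node (1,1) S=98.0100: V=(p*·93.4579+(1−p*)·48.3403)/1.07=66.9879; Δ=(93.4579−48.3403)/(118.5921−90.1692)=1.5874; B=V−Δ·S=-88.5902
Node (0,0) S=81.0000: V=(p*·66.9879+(1−p*)·23.3679)/1.07=42.9252; Δ=(66.9879−23.3679)/(98.0100−74.5200)=1.8570; B=V−Δ·S=-107.4886
Each (Δ,B) replicates both successor values, so the strategy is self-financing and V0 is arbitrage-free.

(0,0): Delta=1.8570 Bond=-107.4886
(1,0): Delta=2.2369 Bond=-143.3229
(1,1): Delta=1.5874 Bond=-88.5902
(2,0): Delta=0.0000 Bond=0.0000
(2,1): Delta=3.8242 Bond=-296.4873
(2,2): Delta=0.0000 Bond=93.4579
V0=42.9252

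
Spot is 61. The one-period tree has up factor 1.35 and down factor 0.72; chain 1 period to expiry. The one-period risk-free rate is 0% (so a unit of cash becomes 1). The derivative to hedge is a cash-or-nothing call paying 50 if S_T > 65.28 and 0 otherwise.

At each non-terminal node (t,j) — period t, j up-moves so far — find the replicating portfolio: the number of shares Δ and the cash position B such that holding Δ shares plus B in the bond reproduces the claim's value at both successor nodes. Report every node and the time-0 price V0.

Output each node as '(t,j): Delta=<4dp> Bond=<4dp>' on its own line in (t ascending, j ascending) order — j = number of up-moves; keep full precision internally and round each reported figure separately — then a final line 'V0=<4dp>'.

(0,0): Delta=1.3011 Bond=-57.1429
V0=22.2222

No-arbitrage ⇒ martingale measure with p* = (R−d)/(u−d) = 0.4444.
Payoff layer (t=1): V(1,0)=0.0000, V(1,1)=50.0000
  t=0,j=0: stock 61.0000 → up 82.3500 (V=50.0000), down 43.9200 (V=0.0000). Price 22.2222; hedge Δ=1.3011, bond B=-57.1429.
Check: Δ(0,0)·S0 + B(0,0) = 22.2222 = V0.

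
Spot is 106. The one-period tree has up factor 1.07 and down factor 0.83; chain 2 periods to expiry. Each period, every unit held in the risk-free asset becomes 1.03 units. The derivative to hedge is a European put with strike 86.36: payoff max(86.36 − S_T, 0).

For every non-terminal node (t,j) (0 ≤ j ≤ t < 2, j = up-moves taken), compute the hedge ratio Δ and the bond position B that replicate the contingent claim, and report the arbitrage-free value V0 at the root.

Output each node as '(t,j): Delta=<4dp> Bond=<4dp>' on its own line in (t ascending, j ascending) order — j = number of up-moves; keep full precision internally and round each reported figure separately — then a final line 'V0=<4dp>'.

(0,0): Delta=-0.0848 Bond=9.3410
(1,0): Delta=-0.6316 Bond=57.7272
(1,1): Delta=0.0000 Bond=0.0000
V0=0.3492

The replicating-portfolio and risk-neutral prices coincide; use p* = (1.03−0.83)/(1.07−0.83) = 0.8333 for the latter.
Payoff layer (t=2): V(2,0)=13.3366, V(2,1)=0.0000, V(2,2)=0.0000
(1,0): S=87.9800. Δ = (V_up−V_dn)/(S_up−S_dn) = (0.0000−13.3366)/(94.1386−73.0234) = -0.6316. V = [p*·0.0000 + (1−p*)·13.3366]/1.03 = 2.1580. B = V − Δ·S = 57.7272.
(1,1): S=113.4200. Δ = (V_up−V_dn)/(S_up−S_dn) = (0.0000−0.0000)/(121.3594−94.1386) = 0.0000. V = [p*·0.0000 + (1−p*)·0.0000]/1.03 = 0.0000. B = V − Δ·S = 0.0000.
(0,0): S=106.0000. Δ = (V_up−V_dn)/(S_up−S_dn) = (0.0000−2.1580)/(113.4200−87.9800) = -0.0848. V = [p*·0.0000 + (1−p*)·2.1580]/1.03 = 0.3492. B = V − Δ·S = 9.3410.
Each (Δ,B) replicates both successor values, so the strategy is self-financing and V0 is arbitrage-free.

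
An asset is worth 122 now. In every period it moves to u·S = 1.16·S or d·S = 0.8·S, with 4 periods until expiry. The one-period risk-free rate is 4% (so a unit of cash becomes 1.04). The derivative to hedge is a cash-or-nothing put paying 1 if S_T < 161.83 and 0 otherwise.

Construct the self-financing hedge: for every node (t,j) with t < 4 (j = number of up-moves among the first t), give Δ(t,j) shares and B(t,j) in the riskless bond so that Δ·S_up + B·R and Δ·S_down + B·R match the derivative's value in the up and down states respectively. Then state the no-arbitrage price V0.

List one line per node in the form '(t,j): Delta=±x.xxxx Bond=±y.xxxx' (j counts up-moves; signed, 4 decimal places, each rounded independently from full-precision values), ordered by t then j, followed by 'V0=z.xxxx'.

(0,0): Delta=-0.0060 Bond=1.4176
(1,0): Delta=0.0000 Bond=0.8890
(1,1): Delta=-0.0081 Bond=1.7670
(2,0): Delta=0.0000 Bond=0.9246
(2,1): Delta=0.0000 Bond=0.9246
(2,2): Delta=-0.0108 Bond=2.2943
(3,0): Delta=0.0000 Bond=0.9615
(3,1): Delta=0.0000 Bond=0.9615
(3,2): Delta=0.0000 Bond=0.9615
(3,3): Delta=-0.0146 Bond=3.0983
V0=0.6860

The replicating-portfolio and risk-neutral prices coincide; use p* = (1.04−0.8)/(1.16−0.8) = 0.6667 for the latter.
Payoff layer (t=4): V(4,0)=1.0000, V(4,1)=1.0000, V(4,2)=1.0000, V(4,3)=1.0000, V(4,4)=0.0000
Node (3,0) S=62.4640: V=(p*·1.0000+(1−p*)·1.0000)/1.04=0.9615; Δ=(1.0000−1.0000)/(72.4582−49.9712)=0.0000; B=V−Δ·S=0.9615
Node (3,1) S=90.5728: V=(p*·1.0000+(1−p*)·1.0000)/1.04=0.9615; Δ=(1.0000−1.0000)/(105.0644−72.4582)=0.0000; B=V−Δ·S=0.9615
Node (3,2) S=131.3306: V=(p*·1.0000+(1−p*)·1.0000)/1.04=0.9615; Δ=(1.0000−1.0000)/(152.3434−105.0644)=0.0000; B=V−Δ·S=0.9615
Node (3,3) S=190.4293: V=(p*·0.0000+(1−p*)·1.0000)/1.04=0.3205; Δ=(0.0000−1.0000)/(220.8980−152.3434)=-0.0146; B=V−Δ·S=3.0983
Node (2,0) S=78.0800: V=(p*·0.9615+(1−p*)·0.9615)/1.04=0.9246; Δ=(0.9615−0.9615)/(90.5728−62.4640)=0.0000; B=V−Δ·S=0.9246
Node (2,1) S=113.2160: V=(p*·0.9615+(1−p*)·0.9615)/1.04=0.9246; Δ=(0.9615−0.9615)/(131.3306−90.5728)=0.0000; B=V−Δ·S=0.9246
Node (2,2) S=164.1632: V=(p*·0.3205+(1−p*)·0.9615)/1.04=0.5136; Δ=(0.3205−0.9615)/(190.4293−131.3306)=-0.0108; B=V−Δ·S=2.2943
Node (1,0) S=97.6000: V=(p*·0.9246+(1−p*)·0.9246)/1.04=0.8890; Δ=(0.9246−0.9246)/(113.2160−78.0800)=0.0000; B=V−Δ·S=0.8890
Node (1,1) S=141.5200: V=(p*·0.5136+(1−p*)·0.9246)/1.04=0.6256; Δ=(0.5136−0.9246)/(164.1632−113.2160)=-0.0081; B=V−Δ·S=1.7670
Node (0,0) S=122.0000: V=(p*·0.6256+(1−p*)·0.8890)/1.04=0.6860; Δ=(0.6256−0.8890)/(141.5200−97.6000)=-0.0060; B=V−Δ·S=1.4176
Self-financing check: at every node Δ·S+B equals the discounted successor values.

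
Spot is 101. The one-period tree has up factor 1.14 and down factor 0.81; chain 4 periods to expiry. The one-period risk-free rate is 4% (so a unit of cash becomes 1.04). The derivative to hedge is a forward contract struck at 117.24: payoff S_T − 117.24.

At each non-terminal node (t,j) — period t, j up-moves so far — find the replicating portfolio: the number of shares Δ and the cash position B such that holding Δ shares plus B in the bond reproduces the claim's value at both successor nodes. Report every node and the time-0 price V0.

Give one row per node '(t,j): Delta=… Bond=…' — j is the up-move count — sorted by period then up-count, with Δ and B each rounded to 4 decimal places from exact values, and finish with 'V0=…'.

The replicating-portfolio and risk-neutral prices coincide; use p* = (1.04−0.81)/(1.14−0.81) = 0.6970 for the latter.
At expiry t=4: V(4,0)=-73.7628, V(4,1)=-56.0499, V(4,2)=-31.1206, V(4,3)=3.9651, V(4,4)=53.3450
  t=3,j=0: stock 53.6755 → up 61.1901 (V=-56.0499), down 43.4772 (V=-73.7628). Price -59.0552; hedge Δ=1.0000, bond B=-112.7308.
  t=3,j=1: stock 75.5434 → up 86.1194 (V=-31.1206), down 61.1901 (V=-56.0499). Price -37.1874; hedge Δ=1.0000, bond B=-112.7308.
  t=3,j=2: stock 106.3203 → up 121.2051 (V=3.9651), down 86.1194 (V=-31.1206). Price -6.4105; hedge Δ=1.0000, bond B=-112.7308.
  t=3,j=3: stock 149.6359 → up 170.5850 (V=53.3450), down 121.2051 (V=3.9651). Price 36.9052; hedge Δ=1.0000, bond B=-112.7308.
  t=2,j=0: stock 66.2661 → up 75.5434 (V=-37.1874), down 53.6755 (V=-59.0552). Price -42.1289; hedge Δ=1.0000, bond B=-108.3950.
  t=2,j=1: stock 93.2634 → up 106.3203 (V=-6.4105), down 75.5434 (V=-37.1874). Price -15.1316; hedge Δ=1.0000, bond B=-108.3950.
  t=2,j=2: stock 131.2596 → up 149.6359 (V=36.9052), down 106.3203 (V=-6.4105). Price 22.8646; hedge Δ=1.0000, bond B=-108.3950.
  t=1,j=0: stock 81.8100 → up 93.2634 (V=-15.1316), down 66.2661 (V=-42.1289). Price -22.4159; hedge Δ=1.0000, bond B=-104.2259.
  t=1,j=1: stock 115.1400 → up 131.2596 (V=22.8646), down 93.2634 (V=-15.1316). Price 10.9141; hedge Δ=1.0000, bond B=-104.2259.
  t=0,j=0: stock 101.0000 → up 115.1400 (V=10.9141), down 81.8100 (V=-22.4159). Price 0.7828; hedge Δ=1.0000, bond B=-100.2172.
Root portfolio cost Δ·101+B reproduces V0=0.7828.

(0,0): Delta=1.0000 Bond=-100.2172
(1,0): Delta=1.0000 Bond=-104.2259
(1,1): Delta=1.0000 Bond=-104.2259
(2,0): Delta=1.0000 Bond=-108.3950
(2,1): Delta=1.0000 Bond=-108.3950
(2,2): Delta=1.0000 Bond=-108.3950
(3,0): Delta=1.0000 Bond=-112.7308
(3,1): Delta=1.0000 Bond=-112.7308
(3,2): Delta=1.0000 Bond=-112.7308
(3,3): Delta=1.0000 Bond=-112.7308
V0=0.7828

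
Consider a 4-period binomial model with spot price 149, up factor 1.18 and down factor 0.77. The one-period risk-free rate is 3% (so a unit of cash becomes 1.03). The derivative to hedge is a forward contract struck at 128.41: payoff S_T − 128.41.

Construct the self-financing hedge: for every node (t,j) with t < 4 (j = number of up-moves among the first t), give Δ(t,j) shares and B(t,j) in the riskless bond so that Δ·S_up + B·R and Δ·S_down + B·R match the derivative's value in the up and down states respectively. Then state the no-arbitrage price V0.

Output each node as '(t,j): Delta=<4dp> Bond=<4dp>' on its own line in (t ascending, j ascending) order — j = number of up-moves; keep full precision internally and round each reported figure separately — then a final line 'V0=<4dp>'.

No-arbitrage ⇒ martingale measure with p* = (R−d)/(u−d) = 0.6341.
Payoff layer (t=4): V(4,0)=-76.0320, V(4,1)=-48.1424, V(4,2)=-5.4025, V(4,3)=60.0951, V(4,4)=160.4679
(3,0): S=68.0234. Δ = (V_up−V_dn)/(S_up−S_dn) = (-48.1424−-76.0320)/(80.2676−52.3780) = 1.0000. V = [p*·-48.1424 + (1−p*)·-76.0320]/1.03 = -56.6465. B = V − Δ·S = -124.6699.
(3,1): S=104.2437. Δ = (V_up−V_dn)/(S_up−S_dn) = (-5.4025−-48.1424)/(123.0075−80.2676) = 1.0000. V = [p*·-5.4025 + (1−p*)·-48.1424]/1.03 = -20.4262. B = V − Δ·S = -124.6699.
(3,2): S=159.7501. Δ = (V_up−V_dn)/(S_up−S_dn) = (60.0951−-5.4025)/(188.5051−123.0075) = 1.0000. V = [p*·60.0951 + (1−p*)·-5.4025]/1.03 = 35.0801. B = V − Δ·S = -124.6699.
(3,3): S=244.8118. Δ = (V_up−V_dn)/(S_up−S_dn) = (160.4679−60.0951)/(288.8779−188.5051) = 1.0000. V = [p*·160.4679 + (1−p*)·60.0951]/1.03 = 120.1419. B = V − Δ·S = -124.6699.
(2,0): S=88.3421. Δ = (V_up−V_dn)/(S_up−S_dn) = (-20.4262−-56.6465)/(104.2437−68.0234) = 1.0000. V = [p*·-20.4262 + (1−p*)·-56.6465]/1.03 = -32.6966. B = V − Δ·S = -121.0387.
(2,1): S=135.3814. Δ = (V_up−V_dn)/(S_up−S_dn) = (35.0801−-20.4262)/(159.7501−104.2437) = 1.0000. V = [p*·35.0801 + (1−p*)·-20.4262]/1.03 = 14.3427. B = V − Δ·S = -121.0387.
(2,2): S=207.4676. Δ = (V_up−V_dn)/(S_up−S_dn) = (120.1419−35.0801)/(244.8118−159.7501) = 1.0000. V = [p*·120.1419 + (1−p*)·35.0801]/1.03 = 86.4289. B = V − Δ·S = -121.0387.
(1,0): S=114.7300. Δ = (V_up−V_dn)/(S_up−S_dn) = (14.3427−-32.6966)/(135.3814−88.3421) = 1.0000. V = [p*·14.3427 + (1−p*)·-32.6966]/1.03 = -2.7833. B = V − Δ·S = -117.5133.
(1,1): S=175.8200. Δ = (V_up−V_dn)/(S_up−S_dn) = (86.4289−14.3427)/(207.4676−135.3814) = 1.0000. V = [p*·86.4289 + (1−p*)·14.3427]/1.03 = 58.3067. B = V − Δ·S = -117.5133.
(0,0): S=149.0000. Δ = (V_up−V_dn)/(S_up−S_dn) = (58.3067−-2.7833)/(175.8200−114.7300) = 1.0000. V = [p*·58.3067 + (1−p*)·-2.7833]/1.03 = 34.9094. B = V − Δ·S = -114.0906.
The time-0 hedge costs 34.9094, which is the no-arbitrage price.

(0,0): Delta=1.0000 Bond=-114.0906
(1,0): Delta=1.0000 Bond=-117.5133
(1,1): Delta=1.0000 Bond=-117.5133
(2,0): Delta=1.0000 Bond=-121.0387
(2,1): Delta=1.0000 Bond=-121.0387
(2,2): Delta=1.0000 Bond=-121.0387
(3,0): Delta=1.0000 Bond=-124.6699
(3,1): Delta=1.0000 Bond=-124.6699
(3,2): Delta=1.0000 Bond=-124.6699
(3,3): Delta=1.0000 Bond=-124.6699
V0=34.9094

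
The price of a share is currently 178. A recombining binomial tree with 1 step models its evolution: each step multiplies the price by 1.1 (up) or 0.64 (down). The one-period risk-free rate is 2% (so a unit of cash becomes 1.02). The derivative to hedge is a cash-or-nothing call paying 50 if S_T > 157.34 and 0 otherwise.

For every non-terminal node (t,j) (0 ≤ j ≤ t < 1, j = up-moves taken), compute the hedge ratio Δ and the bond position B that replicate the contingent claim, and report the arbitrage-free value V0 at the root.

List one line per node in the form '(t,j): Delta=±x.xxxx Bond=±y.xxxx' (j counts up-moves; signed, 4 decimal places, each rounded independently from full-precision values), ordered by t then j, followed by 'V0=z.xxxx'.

(0,0): Delta=0.6106 Bond=-68.2012
V0=40.4945

Since d<R<u, set p* = (R−d)/(u−d) = 0.8261; price each node as the discounted p*-expectation of its children.
Terminal payoffs: V(1,0)=0.0000, V(1,1)=50.0000
  t=0,j=0: stock 178.0000 → up 195.8000 (V=50.0000), down 113.9200 (V=0.0000). Price 40.4945; hedge Δ=0.6106, bond B=-68.2012.
Each (Δ,B) replicates both successor values, so the strategy is self-financing and V0 is arbitrage-free.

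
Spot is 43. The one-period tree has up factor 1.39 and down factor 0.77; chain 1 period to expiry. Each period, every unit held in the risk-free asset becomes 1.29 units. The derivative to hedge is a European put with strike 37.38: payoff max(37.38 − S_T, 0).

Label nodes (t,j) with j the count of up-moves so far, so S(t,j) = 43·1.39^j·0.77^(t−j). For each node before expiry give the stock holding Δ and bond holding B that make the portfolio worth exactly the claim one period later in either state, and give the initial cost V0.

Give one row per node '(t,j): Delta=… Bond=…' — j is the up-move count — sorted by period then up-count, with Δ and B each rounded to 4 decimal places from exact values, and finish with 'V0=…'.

(0,0): Delta=-0.1602 Bond=7.4210
V0=0.5339

The replicating-portfolio and risk-neutral prices coincide; use p* = (1.29−0.77)/(1.39−0.77) = 0.8387 for the latter.
Payoff layer (t=1): V(1,0)=4.2700, V(1,1)=0.0000
Node (0,0) S=43.0000: V=(p*·0.0000+(1−p*)·4.2700)/1.29=0.5339; Δ=(0.0000−4.2700)/(59.7700−33.1100)=-0.1602; B=V−Δ·S=7.4210
Self-financing check: at every node Δ·S+B equals the discounted successor values.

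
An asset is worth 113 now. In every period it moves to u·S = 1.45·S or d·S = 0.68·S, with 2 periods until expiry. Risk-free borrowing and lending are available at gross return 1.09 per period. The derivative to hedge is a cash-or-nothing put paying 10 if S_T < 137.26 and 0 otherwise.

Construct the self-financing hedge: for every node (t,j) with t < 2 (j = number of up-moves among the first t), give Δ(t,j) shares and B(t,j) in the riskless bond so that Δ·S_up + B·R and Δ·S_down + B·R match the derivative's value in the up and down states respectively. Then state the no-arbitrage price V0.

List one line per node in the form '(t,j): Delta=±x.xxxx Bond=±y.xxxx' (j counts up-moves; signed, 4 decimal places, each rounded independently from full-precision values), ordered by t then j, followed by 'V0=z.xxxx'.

(0,0): Delta=-0.0561 Bond=12.3746
(1,0): Delta=0.0000 Bond=9.1743
(1,1): Delta=-0.0793 Bond=17.2763
V0=6.0305

The replicating-portfolio and risk-neutral prices coincide; use p* = (1.09−0.68)/(1.45−0.68) = 0.5325 for the latter.
At expiry t=2: V(2,0)=10.0000, V(2,1)=10.0000, V(2,2)=0.0000
Node (1,0) S=76.8400: V=(p*·10.0000+(1−p*)·10.0000)/1.09=9.1743; Δ=(10.0000−10.0000)/(111.4180−52.2512)=0.0000; B=V−Δ·S=9.1743
Node (1,1) S=163.8500: V=(p*·0.0000+(1−p*)·10.0000)/1.09=4.2893; Δ=(0.0000−10.0000)/(237.5825−111.4180)=-0.0793; B=V−Δ·S=17.2763
Node (0,0) S=113.0000: V=(p*·4.2893+(1−p*)·9.1743)/1.09=6.0305; Δ=(4.2893−9.1743)/(163.8500−76.8400)=-0.0561; B=V−Δ·S=12.3746
Root portfolio cost Δ·113+B reproduces V0=6.0305.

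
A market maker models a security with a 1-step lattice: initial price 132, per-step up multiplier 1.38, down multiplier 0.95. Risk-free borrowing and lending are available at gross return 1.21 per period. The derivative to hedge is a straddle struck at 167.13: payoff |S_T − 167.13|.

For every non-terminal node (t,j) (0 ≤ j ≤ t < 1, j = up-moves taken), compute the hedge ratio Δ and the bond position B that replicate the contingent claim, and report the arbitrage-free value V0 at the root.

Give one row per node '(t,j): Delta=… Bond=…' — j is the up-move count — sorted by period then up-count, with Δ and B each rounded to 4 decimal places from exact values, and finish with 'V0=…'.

No-arbitrage ⇒ martingale measure with p* = (R−d)/(u−d) = 0.6047.
At expiry t=1: V(1,0)=41.7300, V(1,1)=15.0300
  t=0,j=0: stock 132.0000 → up 182.1600 (V=15.0300), down 125.4000 (V=41.7300). Price 21.1453; hedge Δ=-0.4704, bond B=83.2383.
Check: Δ(0,0)·S0 + B(0,0) = 21.1453 = V0.

(0,0): Delta=-0.4704 Bond=83.2383
V0=21.1453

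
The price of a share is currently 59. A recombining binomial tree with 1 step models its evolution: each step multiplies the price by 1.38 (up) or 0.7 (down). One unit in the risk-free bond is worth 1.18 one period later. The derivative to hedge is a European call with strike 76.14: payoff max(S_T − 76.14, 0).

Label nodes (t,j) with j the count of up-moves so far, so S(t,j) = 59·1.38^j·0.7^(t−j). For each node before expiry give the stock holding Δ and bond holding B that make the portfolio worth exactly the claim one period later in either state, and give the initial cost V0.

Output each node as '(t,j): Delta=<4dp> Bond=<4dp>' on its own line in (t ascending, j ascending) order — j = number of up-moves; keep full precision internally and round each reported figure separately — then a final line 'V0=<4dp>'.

Since d<R<u, set p* = (R−d)/(u−d) = 0.7059; price each node as the discounted p*-expectation of its children.
Terminal payoffs: V(1,0)=0.0000, V(1,1)=5.2800
(0,0): S=59.0000. Δ = (V_up−V_dn)/(S_up−S_dn) = (5.2800−0.0000)/(81.4200−41.3000) = 0.1316. V = [p*·5.2800 + (1−p*)·0.0000]/1.18 = 3.1585. B = V − Δ·S = -4.6062.
Each (Δ,B) replicates both successor values, so the strategy is self-financing and V0 is arbitrage-free.

(0,0): Delta=0.1316 Bond=-4.6062
V0=3.1585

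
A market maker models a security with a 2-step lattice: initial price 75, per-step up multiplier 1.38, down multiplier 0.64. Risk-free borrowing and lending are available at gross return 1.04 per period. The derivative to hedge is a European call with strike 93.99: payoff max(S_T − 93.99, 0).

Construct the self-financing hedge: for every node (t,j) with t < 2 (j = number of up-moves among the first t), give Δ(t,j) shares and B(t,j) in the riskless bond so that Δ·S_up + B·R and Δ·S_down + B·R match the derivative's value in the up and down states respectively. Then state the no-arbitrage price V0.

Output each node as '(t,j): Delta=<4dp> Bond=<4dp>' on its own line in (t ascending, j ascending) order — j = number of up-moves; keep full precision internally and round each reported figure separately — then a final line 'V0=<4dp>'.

(0,0): Delta=0.4574 Bond=-21.1099
(1,0): Delta=0.0000 Bond=0.0000
(1,1): Delta=0.6377 Bond=-40.6154
V0=13.1937

Risk-neutral probability p* = (R−d)/(u−d) = (1.04−0.64)/(1.38−0.64) = 0.5405.
Terminal values V(2,·): V(2,0)=0.0000, V(2,1)=0.0000, V(2,2)=48.8400
Node (1,0) S=48.0000: V=(p*·0.0000+(1−p*)·0.0000)/1.04=0.0000; Δ=(0.0000−0.0000)/(66.2400−30.7200)=0.0000; B=V−Δ·S=0.0000
Node (1,1) S=103.5000: V=(p*·48.8400+(1−p*)·0.0000)/1.04=25.3846; Δ=(48.8400−0.0000)/(142.8300−66.2400)=0.6377; B=V−Δ·S=-40.6154
Node (0,0) S=75.0000: V=(p*·25.3846+(1−p*)·0.0000)/1.04=13.1937; Δ=(25.3846−0.0000)/(103.5000−48.0000)=0.4574; B=V−Δ·S=-21.1099
The time-0 hedge costs 13.1937, which is the no-arbitrage price.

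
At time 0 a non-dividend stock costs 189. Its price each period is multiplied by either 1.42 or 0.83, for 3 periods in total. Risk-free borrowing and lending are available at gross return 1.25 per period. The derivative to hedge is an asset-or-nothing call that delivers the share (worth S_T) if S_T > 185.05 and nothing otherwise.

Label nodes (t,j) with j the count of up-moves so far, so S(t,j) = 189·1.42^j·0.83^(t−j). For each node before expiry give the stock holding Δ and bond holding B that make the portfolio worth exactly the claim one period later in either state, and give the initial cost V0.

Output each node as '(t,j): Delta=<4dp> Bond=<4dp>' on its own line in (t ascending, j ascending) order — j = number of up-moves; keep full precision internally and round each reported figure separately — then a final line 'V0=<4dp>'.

(0,0): Delta=1.3987 Bond=-93.4624
(1,0): Delta=1.9463 Bond=-202.7309
(1,1): Delta=1.2691 Bond=-82.0577
(2,0): Delta=0.0000 Bond=0.0000
(2,1): Delta=2.4068 Bond=-355.9858
(2,2): Delta=1.0000 Bond=0.0000
V0=170.8927

Since d<R<u, set p* = (R−d)/(u−d) = 0.7119; price each node as the discounted p*-expectation of its children.
Payoff layer (t=3): V(3,0)=0.0000, V(3,1)=0.0000, V(3,2)=316.3127, V(3,3)=541.1614
  t=2,j=0: stock 130.2021 → up 184.8870 (V=0.0000), down 108.0677 (V=0.0000). Price 0.0000; hedge Δ=0.0000, bond B=0.0000.
  t=2,j=1: stock 222.7554 → up 316.3127 (V=316.3127), down 184.8870 (V=0.0000). Price 180.1374; hedge Δ=2.4068, bond B=-355.9858.
  t=2,j=2: stock 381.0996 → up 541.1614 (V=541.1614), down 316.3127 (V=316.3127). Price 381.0996; hedge Δ=1.0000, bond B=0.0000.
  t=1,j=0: stock 156.8700 → up 222.7554 (V=180.1374), down 130.2021 (V=0.0000). Price 102.5867; hedge Δ=1.9463, bond B=-202.7309.
  t=1,j=1: stock 268.3800 → up 381.0996 (V=381.0996), down 222.7554 (V=180.1374). Price 258.5562; hedge Δ=1.2691, bond B=-82.0577.
  t=0,j=0: stock 189.0000 → up 268.3800 (V=258.5562), down 156.8700 (V=102.5867). Price 170.8927; hedge Δ=1.3987, bond B=-93.4624.
Check: Δ(0,0)·S0 + B(0,0) = 170.8927 = V0.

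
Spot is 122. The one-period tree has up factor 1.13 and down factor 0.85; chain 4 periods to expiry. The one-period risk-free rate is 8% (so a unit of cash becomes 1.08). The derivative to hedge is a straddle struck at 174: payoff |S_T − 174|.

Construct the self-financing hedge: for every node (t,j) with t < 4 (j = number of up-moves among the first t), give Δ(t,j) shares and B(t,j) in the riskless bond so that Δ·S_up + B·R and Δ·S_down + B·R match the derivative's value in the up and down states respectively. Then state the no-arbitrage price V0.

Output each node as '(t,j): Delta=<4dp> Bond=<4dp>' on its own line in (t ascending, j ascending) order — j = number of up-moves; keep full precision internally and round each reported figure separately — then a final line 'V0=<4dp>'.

(0,0): Delta=-0.3581 Bond=66.2620
(1,0): Delta=-1.0000 Bond=138.1268
(1,1): Delta=-0.2531 Bond=57.0926
(2,0): Delta=-1.0000 Bond=149.1770
(2,1): Delta=-1.0000 Bond=149.1770
(2,2): Delta=-0.1310 Bond=42.6345
(3,0): Delta=-1.0000 Bond=161.1111
(3,1): Delta=-1.0000 Bond=161.1111
(3,2): Delta=-1.0000 Bond=161.1111
(3,3): Delta=0.0111 Bond=21.0310
V0=22.5724

Risk-neutral probability p* = (R−d)/(u−d) = (1.08−0.85)/(1.13−0.85) = 0.8214.
At expiry t=4: V(4,0)=110.3152, V(4,1)=89.3367, V(4,2)=61.4476, V(4,3)=24.3716, V(4,4)=24.9178
  t=3,j=0: stock 74.9232 → up 84.6633 (V=89.3367), down 63.6848 (V=110.3152). Price 86.1879; hedge Δ=-1.0000, bond B=161.1111.
  t=3,j=1: stock 99.6038 → up 112.5524 (V=61.4476), down 84.6633 (V=89.3367). Price 61.5073; hedge Δ=-1.0000, bond B=161.1111.
  t=3,j=2: stock 132.4145 → up 149.6284 (V=24.3716), down 112.5524 (V=61.4476). Price 28.6966; hedge Δ=-1.0000, bond B=161.1111.
  t=3,j=3: stock 176.0334 → up 198.9178 (V=24.9178), down 149.6284 (V=24.3716). Price 22.9817; hedge Δ=0.0111, bond B=21.0310.
  t=2,j=0: stock 88.1450 → up 99.6038 (V=61.5073), down 74.9232 (V=86.1879). Price 61.0320; hedge Δ=-1.0000, bond B=149.1770.
  t=2,j=1: stock 117.1810 → up 132.4145 (V=28.6966), down 99.6038 (V=61.5073). Price 31.9960; hedge Δ=-1.0000, bond B=149.1770.
  t=2,j=2: stock 155.7818 → up 176.0334 (V=22.9817), down 132.4145 (V=28.6966). Price 22.2243; hedge Δ=-0.1310, bond B=42.6345.
  t=1,j=0: stock 103.7000 → up 117.1810 (V=31.9960), down 88.1450 (V=61.0320). Price 34.4268; hedge Δ=-1.0000, bond B=138.1268.
  t=1,j=1: stock 137.8600 → up 155.7818 (V=22.2243), down 117.1810 (V=31.9960). Price 22.1937; hedge Δ=-0.2531, bond B=57.0926.
  t=0,j=0: stock 122.0000 → up 137.8600 (V=22.1937), down 103.7000 (V=34.4268). Price 22.5724; hedge Δ=-0.3581, bond B=66.2620.
Self-financing check: at every node Δ·S+B equals the discounted successor values.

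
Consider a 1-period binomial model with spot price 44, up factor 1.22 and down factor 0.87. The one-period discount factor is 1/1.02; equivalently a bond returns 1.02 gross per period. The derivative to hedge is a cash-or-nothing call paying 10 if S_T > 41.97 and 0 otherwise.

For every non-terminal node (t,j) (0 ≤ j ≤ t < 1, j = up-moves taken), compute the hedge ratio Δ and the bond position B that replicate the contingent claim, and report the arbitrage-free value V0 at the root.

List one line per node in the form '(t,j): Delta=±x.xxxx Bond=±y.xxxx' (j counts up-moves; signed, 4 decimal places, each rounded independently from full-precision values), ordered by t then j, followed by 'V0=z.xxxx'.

(0,0): Delta=0.6494 Bond=-24.3697
V0=4.2017

Risk-neutral probability p* = (R−d)/(u−d) = (1.02−0.87)/(1.22−0.87) = 0.4286.
At expiry t=1: V(1,0)=0.0000, V(1,1)=10.0000
Node (0,0) S=44.0000: V=(p*·10.0000+(1−p*)·0.0000)/1.02=4.2017; Δ=(10.0000−0.0000)/(53.6800−38.2800)=0.6494; B=V−Δ·S=-24.3697
Self-financing check: at every node Δ·S+B equals the discounted successor values.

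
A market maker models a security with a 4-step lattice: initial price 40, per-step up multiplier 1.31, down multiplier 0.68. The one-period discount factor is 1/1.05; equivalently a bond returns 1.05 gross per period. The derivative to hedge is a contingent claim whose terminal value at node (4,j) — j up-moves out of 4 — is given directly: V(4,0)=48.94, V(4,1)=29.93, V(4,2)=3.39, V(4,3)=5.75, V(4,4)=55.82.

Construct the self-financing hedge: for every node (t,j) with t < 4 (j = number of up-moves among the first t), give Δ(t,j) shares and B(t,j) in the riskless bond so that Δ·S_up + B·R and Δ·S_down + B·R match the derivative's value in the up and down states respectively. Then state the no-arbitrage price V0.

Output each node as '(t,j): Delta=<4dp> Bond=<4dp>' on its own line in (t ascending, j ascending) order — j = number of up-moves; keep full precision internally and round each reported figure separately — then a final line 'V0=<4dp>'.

Since d<R<u, set p* = (R−d)/(u−d) = 0.5873; price each node as the discounted p*-expectation of its children.
Terminal values V(4,·): V(4,0)=48.9400, V(4,1)=29.9300, V(4,2)=3.3900, V(4,3)=5.7500, V(4,4)=55.8200
  t=3,j=0: stock 12.5773 → up 16.4762 (V=29.9300), down 8.5526 (V=48.9400). Price 35.9766; hedge Δ=-2.3991, bond B=66.1512.
  t=3,j=1: stock 24.2298 → up 31.7410 (V=3.3900), down 16.4762 (V=29.9300). Price 13.6600; hedge Δ=-1.7386, bond B=55.7870.
  t=3,j=2: stock 46.6779 → up 61.1481 (V=5.7500), down 31.7410 (V=3.3900). Price 4.5486; hedge Δ=0.0803, bond B=0.8026.
  t=3,j=3: stock 89.9236 → up 117.8000 (V=55.8200), down 61.1481 (V=5.7500). Price 33.4821; hedge Δ=0.8838, bond B=-45.9941.
  t=2,j=0: stock 18.4960 → up 24.2298 (V=13.6600), down 12.5773 (V=35.9766). Price 21.7810; hedge Δ=-1.9152, bond B=57.2041.
  t=2,j=1: stock 35.6320 → up 46.6779 (V=4.5486), down 24.2298 (V=13.6600). Price 7.9132; hedge Δ=-0.4059, bond B=22.3758.
  t=2,j=2: stock 68.6440 → up 89.9236 (V=33.4821), down 46.6779 (V=4.5486). Price 20.5155; hedge Δ=0.6690, bond B=-25.4107.
  t=1,j=0: stock 27.2000 → up 35.6320 (V=7.9132), down 18.4960 (V=21.7810). Price 12.9871; hedge Δ=-0.8093, bond B=34.9994.
  t=1,j=1: stock 52.4000 → up 68.6440 (V=20.5155), down 35.6320 (V=7.9132). Price 14.5853; hedge Δ=0.3817, bond B=-5.4184.
  t=0,j=0: stock 40.0000 → up 52.4000 (V=14.5853), down 27.2000 (V=12.9871). Price 13.2626; hedge Δ=0.0634, bond B=10.7257.
Self-financing check: at every node Δ·S+B equals the discounted successor values.

(0,0): Delta=0.0634 Bond=10.7257
(1,0): Delta=-0.8093 Bond=34.9994
(1,1): Delta=0.3817 Bond=-5.4184
(2,0): Delta=-1.9152 Bond=57.2041
(2,1): Delta=-0.4059 Bond=22.3758
(2,2): Delta=0.6690 Bond=-25.4107
(3,0): Delta=-2.3991 Bond=66.1512
(3,1): Delta=-1.7386 Bond=55.7870
(3,2): Delta=0.0803 Bond=0.8026
(3,3): Delta=0.8838 Bond=-45.9941
V0=13.2626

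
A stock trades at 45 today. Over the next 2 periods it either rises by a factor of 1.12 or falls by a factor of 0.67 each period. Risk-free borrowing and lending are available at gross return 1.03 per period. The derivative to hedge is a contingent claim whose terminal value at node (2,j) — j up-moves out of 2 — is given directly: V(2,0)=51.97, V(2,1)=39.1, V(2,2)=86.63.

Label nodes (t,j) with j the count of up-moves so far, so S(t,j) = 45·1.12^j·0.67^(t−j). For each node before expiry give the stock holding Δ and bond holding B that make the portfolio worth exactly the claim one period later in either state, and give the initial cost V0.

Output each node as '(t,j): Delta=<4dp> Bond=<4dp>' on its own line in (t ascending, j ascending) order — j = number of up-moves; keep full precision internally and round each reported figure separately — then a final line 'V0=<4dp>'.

Risk-neutral probability p* = (R−d)/(u−d) = (1.03−0.67)/(1.12−0.67) = 0.8000.
Terminal values V(2,·): V(2,0)=51.9700, V(2,1)=39.1000, V(2,2)=86.6300
(1,0): S=30.1500. Δ = (V_up−V_dn)/(S_up−S_dn) = (39.1000−51.9700)/(33.7680−20.2005) = -0.9486. V = [p*·39.1000 + (1−p*)·51.9700]/1.03 = 40.4602. B = V − Δ·S = 69.0602.
(1,1): S=50.4000. Δ = (V_up−V_dn)/(S_up−S_dn) = (86.6300−39.1000)/(56.4480−33.7680) = 2.0957. V = [p*·86.6300 + (1−p*)·39.1000]/1.03 = 74.8777. B = V − Δ·S = -30.7446.
(0,0): S=45.0000. Δ = (V_up−V_dn)/(S_up−S_dn) = (74.8777−40.4602)/(50.4000−30.1500) = 1.6996. V = [p*·74.8777 + (1−p*)·40.4602]/1.03 = 66.0138. B = V − Δ·S = -10.4695.
Self-financing check: at every node Δ·S+B equals the discounted successor values.

(0,0): Delta=1.6996 Bond=-10.4695
(1,0): Delta=-0.9486 Bond=69.0602
(1,1): Delta=2.0957 Bond=-30.7446
V0=66.0138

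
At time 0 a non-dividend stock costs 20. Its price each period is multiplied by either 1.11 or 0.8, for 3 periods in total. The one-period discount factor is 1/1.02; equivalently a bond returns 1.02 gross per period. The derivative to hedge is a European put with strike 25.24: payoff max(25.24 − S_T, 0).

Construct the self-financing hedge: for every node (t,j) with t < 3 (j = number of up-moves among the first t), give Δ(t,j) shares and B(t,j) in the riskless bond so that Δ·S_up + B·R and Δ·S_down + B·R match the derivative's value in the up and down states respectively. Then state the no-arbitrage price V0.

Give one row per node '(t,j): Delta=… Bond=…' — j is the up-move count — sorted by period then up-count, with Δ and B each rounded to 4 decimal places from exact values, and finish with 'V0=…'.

Under the risk-neutral measure, an up-move has probability p* = (R−d)/(u−d) = 0.7097 and values discount at R = 1.02.
Terminal payoffs: V(3,0)=15.0000, V(3,1)=11.0320, V(3,2)=5.5264, V(3,3)=0.0000
(2,0): S=12.8000. Δ = (V_up−V_dn)/(S_up−S_dn) = (11.0320−15.0000)/(14.2080−10.2400) = -1.0000. V = [p*·11.0320 + (1−p*)·15.0000]/1.02 = 11.9451. B = V − Δ·S = 24.7451.
(2,1): S=17.7600. Δ = (V_up−V_dn)/(S_up−S_dn) = (5.5264−11.0320)/(19.7136−14.2080) = -1.0000. V = [p*·5.5264 + (1−p*)·11.0320]/1.02 = 6.9851. B = V − Δ·S = 24.7451.
(2,2): S=24.6420. Δ = (V_up−V_dn)/(S_up−S_dn) = (0.0000−5.5264)/(27.3526−19.7136) = -0.7234. V = [p*·0.0000 + (1−p*)·5.5264]/1.02 = 1.5730. B = V − Δ·S = 19.4001.
(1,0): S=16.0000. Δ = (V_up−V_dn)/(S_up−S_dn) = (6.9851−11.9451)/(17.7600−12.8000) = -1.0000. V = [p*·6.9851 + (1−p*)·11.9451]/1.02 = 8.2599. B = V − Δ·S = 24.2599.
(1,1): S=22.2000. Δ = (V_up−V_dn)/(S_up−S_dn) = (1.5730−6.9851)/(24.6420−17.7600) = -0.7864. V = [p*·1.5730 + (1−p*)·6.9851]/1.02 = 3.0826. B = V − Δ·S = 20.5410.
(0,0): S=20.0000. Δ = (V_up−V_dn)/(S_up−S_dn) = (3.0826−8.2599)/(22.2000−16.0000) = -0.8351. V = [p*·3.0826 + (1−p*)·8.2599]/1.02 = 4.4958. B = V − Δ·S = 21.1968.
Root portfolio cost Δ·20+B reproduces V0=4.4958.

(0,0): Delta=-0.8351 Bond=21.1968
(1,0): Delta=-1.0000 Bond=24.2599
(1,1): Delta=-0.7864 Bond=20.5410
(2,0): Delta=-1.0000 Bond=24.7451
(2,1): Delta=-1.0000 Bond=24.7451
(2,2): Delta=-0.7234 Bond=19.4001
V0=4.4958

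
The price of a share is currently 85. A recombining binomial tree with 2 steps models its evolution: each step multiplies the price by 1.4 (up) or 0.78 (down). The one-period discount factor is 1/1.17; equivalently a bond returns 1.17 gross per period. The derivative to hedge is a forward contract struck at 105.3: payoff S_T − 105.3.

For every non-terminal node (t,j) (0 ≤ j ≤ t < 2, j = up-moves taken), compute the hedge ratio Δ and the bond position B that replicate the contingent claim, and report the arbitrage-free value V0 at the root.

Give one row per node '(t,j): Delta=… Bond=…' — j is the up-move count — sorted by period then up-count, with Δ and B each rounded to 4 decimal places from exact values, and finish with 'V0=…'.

(0,0): Delta=1.0000 Bond=-76.9231
(1,0): Delta=1.0000 Bond=-90.0000
(1,1): Delta=1.0000 Bond=-90.0000
V0=8.0769

The replicating-portfolio and risk-neutral prices coincide; use p* = (1.17−0.78)/(1.4−0.78) = 0.6290 for the latter.
Payoff layer (t=2): V(2,0)=-53.5860, V(2,1)=-12.4800, V(2,2)=61.3000
  t=1,j=0: stock 66.3000 → up 92.8200 (V=-12.4800), down 51.7140 (V=-53.5860). Price -23.7000; hedge Δ=1.0000, bond B=-90.0000.
  t=1,j=1: stock 119.0000 → up 166.6000 (V=61.3000), down 92.8200 (V=-12.4800). Price 29.0000; hedge Δ=1.0000, bond B=-90.0000.
  t=0,j=0: stock 85.0000 → up 119.0000 (V=29.0000), down 66.3000 (V=-23.7000). Price 8.0769; hedge Δ=1.0000, bond B=-76.9231.
Check: Δ(0,0)·S0 + B(0,0) = 8.0769 = V0.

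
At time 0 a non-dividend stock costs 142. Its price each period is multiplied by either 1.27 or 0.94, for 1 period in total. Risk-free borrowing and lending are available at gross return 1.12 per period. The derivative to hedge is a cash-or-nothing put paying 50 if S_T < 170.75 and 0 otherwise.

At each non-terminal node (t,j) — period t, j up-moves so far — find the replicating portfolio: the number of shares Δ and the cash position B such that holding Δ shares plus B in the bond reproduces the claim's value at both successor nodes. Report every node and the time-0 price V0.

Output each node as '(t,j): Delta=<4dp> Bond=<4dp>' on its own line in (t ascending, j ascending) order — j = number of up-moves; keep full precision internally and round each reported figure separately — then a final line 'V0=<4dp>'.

The replicating-portfolio and risk-neutral prices coincide; use p* = (1.12−0.94)/(1.27−0.94) = 0.5455 for the latter.
Payoff layer (t=1): V(1,0)=50.0000, V(1,1)=0.0000
(0,0): S=142.0000. Δ = (V_up−V_dn)/(S_up−S_dn) = (0.0000−50.0000)/(180.3400−133.4800) = -1.0670. V = [p*·0.0000 + (1−p*)·50.0000]/1.12 = 20.2922. B = V − Δ·S = 171.8074.
Check: Δ(0,0)·S0 + B(0,0) = 20.2922 = V0.

(0,0): Delta=-1.0670 Bond=171.8074
V0=20.2922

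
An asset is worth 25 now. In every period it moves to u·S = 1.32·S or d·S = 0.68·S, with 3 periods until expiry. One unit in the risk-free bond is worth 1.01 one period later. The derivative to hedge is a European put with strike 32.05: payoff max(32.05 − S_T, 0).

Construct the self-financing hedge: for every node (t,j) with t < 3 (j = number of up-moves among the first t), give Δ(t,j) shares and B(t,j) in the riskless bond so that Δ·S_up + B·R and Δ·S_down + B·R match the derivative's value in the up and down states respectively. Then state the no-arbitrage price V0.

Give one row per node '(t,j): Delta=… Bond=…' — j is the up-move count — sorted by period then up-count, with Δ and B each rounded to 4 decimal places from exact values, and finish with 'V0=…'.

Since d<R<u, set p* = (R−d)/(u−d) = 0.5156; price each node as the discounted p*-expectation of its children.
Terminal values V(3,·): V(3,0)=24.1892, V(3,1)=16.7908, V(3,2)=2.4292, V(3,3)=0.0000
Node (2,0) S=11.5600: V=(p*·16.7908+(1−p*)·24.1892)/1.01=20.1727; Δ=(16.7908−24.1892)/(15.2592−7.8608)=-1.0000; B=V−Δ·S=31.7327
Node (2,1) S=22.4400: V=(p*·2.4292+(1−p*)·16.7908)/1.01=9.2927; Δ=(2.4292−16.7908)/(29.6208−15.2592)=-1.0000; B=V−Δ·S=31.7327
Node (2,2) S=43.5600: V=(p*·0.0000+(1−p*)·2.4292)/1.01=1.1650; Δ=(0.0000−2.4292)/(57.4992−29.6208)=-0.0871; B=V−Δ·S=4.9606
Node (1,0) S=17.0000: V=(p*·9.2927+(1−p*)·20.1727)/1.01=14.4185; Δ=(9.2927−20.1727)/(22.4400−11.5600)=-1.0000; B=V−Δ·S=31.4185
Node (1,1) S=33.0000: V=(p*·1.1650+(1−p*)·9.2927)/1.01=5.0513; Δ=(1.1650−9.2927)/(43.5600−22.4400)=-0.3848; B=V−Δ·S=17.7508
Node (0,0) S=25.0000: V=(p*·5.0513+(1−p*)·14.4185)/1.01=9.4936; Δ=(5.0513−14.4185)/(33.0000−17.0000)=-0.5854; B=V−Δ·S=24.1298
Self-financing check: at every node Δ·S+B equals the discounted successor values.

(0,0): Delta=-0.5854 Bond=24.1298
(1,0): Delta=-1.0000 Bond=31.4185
(1,1): Delta=-0.3848 Bond=17.7508
(2,0): Delta=-1.0000 Bond=31.7327
(2,1): Delta=-1.0000 Bond=31.7327
(2,2): Delta=-0.0871 Bond=4.9606
V0=9.4936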